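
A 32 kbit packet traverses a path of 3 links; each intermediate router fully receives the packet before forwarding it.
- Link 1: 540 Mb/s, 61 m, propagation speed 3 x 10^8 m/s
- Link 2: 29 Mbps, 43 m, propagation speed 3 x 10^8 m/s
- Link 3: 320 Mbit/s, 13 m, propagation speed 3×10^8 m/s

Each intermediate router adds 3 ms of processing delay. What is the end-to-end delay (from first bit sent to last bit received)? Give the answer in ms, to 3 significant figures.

7.26 ms

L = 32000 bits.
Transmission delays (L/R per hop): 0.0592593, 1.10345, 0.1 ms; sum = 1.26271 ms.
Propagation delays (d/s per hop): 0.000203333, 0.000143333, 4.33333e-05 ms; sum = 0.00039 ms.
Processing at 2 router(s): 2 × 3 ms = 6 ms.
End-to-end = 7.26 ms.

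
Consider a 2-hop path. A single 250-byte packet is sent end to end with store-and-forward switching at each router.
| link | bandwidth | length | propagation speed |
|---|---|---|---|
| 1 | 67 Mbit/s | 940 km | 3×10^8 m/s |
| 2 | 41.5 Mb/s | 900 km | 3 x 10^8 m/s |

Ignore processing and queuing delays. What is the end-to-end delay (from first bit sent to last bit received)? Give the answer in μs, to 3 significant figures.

L = 250 × 8 = 2000 bits.
Transmission delays (L/R per hop): 29.8507, 48.1928 μs; sum = 78.0435 μs.
Propagation delays (d/s per hop): 3133.33, 3000 μs; sum = 6133.33 μs.
End-to-end = 6210 μs.

6210 μs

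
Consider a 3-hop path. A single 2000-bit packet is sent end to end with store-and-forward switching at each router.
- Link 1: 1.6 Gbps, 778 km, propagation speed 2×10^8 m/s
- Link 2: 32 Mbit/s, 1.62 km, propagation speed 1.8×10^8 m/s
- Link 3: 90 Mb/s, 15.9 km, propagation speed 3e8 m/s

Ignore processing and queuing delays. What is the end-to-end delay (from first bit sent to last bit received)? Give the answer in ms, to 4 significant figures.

4.038 ms

Transmission delays (L/R per hop): 0.00125, 0.0625, 0.0222222 ms; sum = 0.0859722 ms.
Propagation delays (d/s per hop): 3.89, 0.009, 0.053 ms; sum = 3.952 ms.
End-to-end = 4.038 ms.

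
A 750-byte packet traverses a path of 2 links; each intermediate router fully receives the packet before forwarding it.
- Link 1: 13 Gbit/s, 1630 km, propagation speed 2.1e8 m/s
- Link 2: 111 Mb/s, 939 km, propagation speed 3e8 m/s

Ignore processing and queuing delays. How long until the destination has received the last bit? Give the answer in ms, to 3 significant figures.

L = 750 × 8 = 6000 bits.
Transmission delays (L/R per hop): 0.000461538, 0.0540541 ms; sum = 0.0545156 ms.
Propagation delays (d/s per hop): 7.7619, 3.13 ms; sum = 10.8919 ms.
End-to-end = 10.9 ms.

10.9 ms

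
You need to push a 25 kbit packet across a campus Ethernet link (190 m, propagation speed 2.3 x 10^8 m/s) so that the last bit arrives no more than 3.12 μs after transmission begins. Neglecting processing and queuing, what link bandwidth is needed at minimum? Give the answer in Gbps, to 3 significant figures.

Propagation delay = 190 / 2.3e+08 = 0.826087 μs.
Transmission budget = 3.12 − 0.826087 = 2.29391 μs.
R ≥ L / t_tx = 25000 bits / 2.29391e-06 s = 10.9 Gbps.

10.9 Gbps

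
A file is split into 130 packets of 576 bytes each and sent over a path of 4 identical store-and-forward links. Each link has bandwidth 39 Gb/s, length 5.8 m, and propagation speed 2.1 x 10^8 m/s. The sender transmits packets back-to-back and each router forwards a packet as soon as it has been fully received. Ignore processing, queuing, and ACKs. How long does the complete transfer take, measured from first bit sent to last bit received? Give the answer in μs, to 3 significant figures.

15.8 μs

Per-hop transmission t_tx = L/R = 4608/39000000000 = 0.118154 μs.
Per-hop propagation t_prop = 5.8/210000000 = 0.027619 μs.
Pipeline fill: first packet needs 4·t_tx to clear all hops; remaining 129 packets each add one t_tx.
Total = (4+130-1)·t_tx + 4·t_prop = 133·0.118154 + 4·0.027619 = 15.8 μs.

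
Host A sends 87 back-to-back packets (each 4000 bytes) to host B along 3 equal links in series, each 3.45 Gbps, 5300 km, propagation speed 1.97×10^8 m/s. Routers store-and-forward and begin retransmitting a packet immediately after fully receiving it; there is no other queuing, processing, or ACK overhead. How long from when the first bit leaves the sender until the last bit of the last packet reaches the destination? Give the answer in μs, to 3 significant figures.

Per-hop transmission t_tx = L/R = 32000/3450000000 = 9.27536 μs.
Per-hop propagation t_prop = 5300000/197000000 = 26903.6 μs.
Pipeline fill: first packet needs 3·t_tx to clear all hops; remaining 86 packets each add one t_tx.
Total = (3+87-1)·t_tx + 3·t_prop = 89·9.27536 + 3·26903.6 = 81500 μs.

81500 μs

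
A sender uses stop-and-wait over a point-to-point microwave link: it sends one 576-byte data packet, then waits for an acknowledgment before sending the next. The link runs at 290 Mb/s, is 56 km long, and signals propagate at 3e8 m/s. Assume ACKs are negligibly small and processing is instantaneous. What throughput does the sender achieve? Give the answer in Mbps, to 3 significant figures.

11.8 Mbps

t_tx = L/R = 4608/290000000 = 1.58897e-05 s.
t_prop = 56000/300000000 = 0.000186667 s; RTT = 0.000373333 s.
Cycle = t_tx + RTT = 0.000389223 s.
Throughput = L / cycle = 4608 / 0.000389223 = 11.8 Mbps.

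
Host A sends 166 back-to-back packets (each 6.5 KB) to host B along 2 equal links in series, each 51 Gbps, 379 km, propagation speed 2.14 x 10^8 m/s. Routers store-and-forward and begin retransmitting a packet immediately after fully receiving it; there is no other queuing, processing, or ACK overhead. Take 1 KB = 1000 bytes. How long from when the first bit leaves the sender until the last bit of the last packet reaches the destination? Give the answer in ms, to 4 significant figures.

3.712 ms

Per-hop transmission t_tx = L/R = 52000/51000000000 = 0.00101961 ms.
Per-hop propagation t_prop = 379000/214000000 = 1.77103 ms.
Pipeline fill: first packet needs 2·t_tx to clear all hops; remaining 165 packets each add one t_tx.
Total = (2+166-1)·t_tx + 2·t_prop = 167·0.00101961 + 2·1.77103 = 3.712 ms.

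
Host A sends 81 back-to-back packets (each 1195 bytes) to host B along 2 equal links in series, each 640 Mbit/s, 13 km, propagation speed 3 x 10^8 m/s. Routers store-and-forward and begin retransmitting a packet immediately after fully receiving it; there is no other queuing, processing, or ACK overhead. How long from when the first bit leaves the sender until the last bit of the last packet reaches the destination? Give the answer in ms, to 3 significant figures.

1.31 ms

Per-hop transmission t_tx = L/R = 9560/640000000 = 0.0149375 ms.
Per-hop propagation t_prop = 13000/300000000 = 0.0433333 ms.
Pipeline fill: first packet needs 2·t_tx to clear all hops; remaining 80 packets each add one t_tx.
Total = (2+81-1)·t_tx + 2·t_prop = 82·0.0149375 + 2·0.0433333 = 1.31 ms.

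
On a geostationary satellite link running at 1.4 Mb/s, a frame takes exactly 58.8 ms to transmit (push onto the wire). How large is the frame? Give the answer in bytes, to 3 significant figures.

L = R × t_tx = 1400000 b/s × 0.0588 s = 82320 bits.
In bytes: 82320 / 8 = 10300 bytes.

10300 bytes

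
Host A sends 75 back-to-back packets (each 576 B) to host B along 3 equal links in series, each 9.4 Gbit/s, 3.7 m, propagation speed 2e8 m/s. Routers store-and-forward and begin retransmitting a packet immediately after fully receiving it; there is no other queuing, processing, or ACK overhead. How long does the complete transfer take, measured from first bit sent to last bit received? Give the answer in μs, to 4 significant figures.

Per-hop transmission t_tx = L/R = 4608/9400000000 = 0.490213 μs.
Per-hop propagation t_prop = 3.7/200000000 = 0.0185 μs.
Pipeline fill: first packet needs 3·t_tx to clear all hops; remaining 74 packets each add one t_tx.
Total = (3+75-1)·t_tx + 3·t_prop = 77·0.490213 + 3·0.0185 = 37.80 μs.

37.80 μs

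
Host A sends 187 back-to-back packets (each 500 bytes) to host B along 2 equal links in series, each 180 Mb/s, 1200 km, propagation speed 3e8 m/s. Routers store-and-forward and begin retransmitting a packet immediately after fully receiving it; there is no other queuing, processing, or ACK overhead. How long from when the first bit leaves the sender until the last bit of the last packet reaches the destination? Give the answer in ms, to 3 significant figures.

Per-hop transmission t_tx = L/R = 4000/180000000 = 0.0222222 ms.
Per-hop propagation t_prop = 1200000/300000000 = 4 ms.
Pipeline fill: first packet needs 2·t_tx to clear all hops; remaining 186 packets each add one t_tx.
Total = (2+187-1)·t_tx + 2·t_prop = 188·0.0222222 + 2·4 = 12.2 ms.

12.2 ms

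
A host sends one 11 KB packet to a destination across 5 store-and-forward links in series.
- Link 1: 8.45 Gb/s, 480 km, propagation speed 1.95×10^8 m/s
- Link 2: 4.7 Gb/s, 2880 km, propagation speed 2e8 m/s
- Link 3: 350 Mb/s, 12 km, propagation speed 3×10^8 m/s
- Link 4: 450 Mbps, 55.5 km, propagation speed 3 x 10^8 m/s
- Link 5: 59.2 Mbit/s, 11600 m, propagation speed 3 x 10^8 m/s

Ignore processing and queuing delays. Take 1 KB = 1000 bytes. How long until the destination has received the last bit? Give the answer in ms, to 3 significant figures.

19.1 ms

L = 88000 bits.
Transmission delays (L/R per hop): 0.0104142, 0.0187234, 0.251429, 0.195556, 1.48649 ms; sum = 1.96261 ms.
Propagation delays (d/s per hop): 2.46154, 14.4, 0.04, 0.185, 0.0386667 ms; sum = 17.1252 ms.
End-to-end = 19.1 ms.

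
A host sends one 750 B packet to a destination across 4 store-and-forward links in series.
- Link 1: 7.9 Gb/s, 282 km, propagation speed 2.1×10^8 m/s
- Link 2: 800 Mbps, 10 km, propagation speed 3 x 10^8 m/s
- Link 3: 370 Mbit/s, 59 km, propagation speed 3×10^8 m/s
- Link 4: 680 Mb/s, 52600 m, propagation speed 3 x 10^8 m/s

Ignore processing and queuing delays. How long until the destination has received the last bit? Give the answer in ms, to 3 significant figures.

1.78 ms

L = 750 × 8 = 6000 bits.
Transmission delays (L/R per hop): 0.000759494, 0.0075, 0.0162162, 0.00882353 ms; sum = 0.0332992 ms.
Propagation delays (d/s per hop): 1.34286, 0.0333333, 0.196667, 0.175333 ms; sum = 1.74819 ms.
End-to-end = 1.78 ms.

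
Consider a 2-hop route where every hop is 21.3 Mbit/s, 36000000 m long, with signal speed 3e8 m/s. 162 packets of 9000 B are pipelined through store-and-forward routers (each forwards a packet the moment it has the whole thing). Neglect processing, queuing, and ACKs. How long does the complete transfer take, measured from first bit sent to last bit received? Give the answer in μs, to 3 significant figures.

791000 μs

Per-hop transmission t_tx = L/R = 72000/21300000 = 3380.28 μs.
Per-hop propagation t_prop = 36000000/300000000 = 120000 μs.
Pipeline fill: first packet needs 2·t_tx to clear all hops; remaining 161 packets each add one t_tx.
Total = (2+162-1)·t_tx + 2·t_prop = 163·3380.28 + 2·120000 = 791000 μs.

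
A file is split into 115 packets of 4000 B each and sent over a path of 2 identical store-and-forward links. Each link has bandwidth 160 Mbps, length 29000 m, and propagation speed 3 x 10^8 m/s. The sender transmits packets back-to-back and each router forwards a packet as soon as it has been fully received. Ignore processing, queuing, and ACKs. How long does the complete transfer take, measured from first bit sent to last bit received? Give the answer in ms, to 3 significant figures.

23.4 ms

Per-hop transmission t_tx = L/R = 32000/160000000 = 0.2 ms.
Per-hop propagation t_prop = 29000/300000000 = 0.0966667 ms.
Pipeline fill: first packet needs 2·t_tx to clear all hops; remaining 114 packets each add one t_tx.
Total = (2+115-1)·t_tx + 2·t_prop = 116·0.2 + 2·0.0966667 = 23.4 ms.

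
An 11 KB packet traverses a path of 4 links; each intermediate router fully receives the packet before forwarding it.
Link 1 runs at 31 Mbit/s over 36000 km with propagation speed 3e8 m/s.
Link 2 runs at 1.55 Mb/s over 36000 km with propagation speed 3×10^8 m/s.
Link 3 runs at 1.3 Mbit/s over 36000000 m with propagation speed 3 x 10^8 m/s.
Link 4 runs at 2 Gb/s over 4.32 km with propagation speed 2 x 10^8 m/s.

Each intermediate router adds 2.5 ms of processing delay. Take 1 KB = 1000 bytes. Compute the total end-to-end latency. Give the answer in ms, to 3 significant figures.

495 ms

L = 88000 bits.
Transmission delays (L/R per hop): 2.83871, 56.7742, 67.6923, 0.044 ms; sum = 127.349 ms.
Propagation delays (d/s per hop): 120, 120, 120, 0.0216 ms; sum = 360.022 ms.
Processing at 3 router(s): 3 × 2.5 ms = 7.5 ms.
End-to-end = 495 ms.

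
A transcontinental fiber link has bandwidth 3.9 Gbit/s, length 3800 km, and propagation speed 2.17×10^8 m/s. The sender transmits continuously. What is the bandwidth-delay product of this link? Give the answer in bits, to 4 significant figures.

68290000 bits

Propagation delay = 3800000 / 217000000 = 0.0175115 s.
BDP = R × t_prop = 3900000000 × 0.0175115 = 68294900 bits.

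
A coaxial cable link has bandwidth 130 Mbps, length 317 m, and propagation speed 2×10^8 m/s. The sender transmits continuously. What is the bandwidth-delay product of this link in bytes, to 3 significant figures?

25.8 bytes

Propagation delay = 317 / 200000000 = 1.585e-06 s.
BDP = R × t_prop = 130000000 × 1.585e-06 = 206.05 bits.
In bytes: 206.05/8 = 25.8 bytes.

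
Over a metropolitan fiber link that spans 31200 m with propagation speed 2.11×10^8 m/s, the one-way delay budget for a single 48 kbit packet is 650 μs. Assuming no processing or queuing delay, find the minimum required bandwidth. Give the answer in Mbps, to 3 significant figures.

95.6 Mbps

Propagation delay = 31200 / 211000000 = 147.867 μs.
Transmission budget = 650 − 147.867 = 502.133 μs.
R ≥ L / t_tx = 48000 bits / 0.000502133 s = 95.6 Mbps.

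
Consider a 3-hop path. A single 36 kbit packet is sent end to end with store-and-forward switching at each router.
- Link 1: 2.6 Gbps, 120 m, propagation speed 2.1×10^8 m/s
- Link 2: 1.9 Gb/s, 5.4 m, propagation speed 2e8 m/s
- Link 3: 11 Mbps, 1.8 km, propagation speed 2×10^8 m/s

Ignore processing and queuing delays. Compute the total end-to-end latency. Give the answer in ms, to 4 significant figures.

L = 36000 bits.
Transmission delays (L/R per hop): 0.0138462, 0.0189474, 3.27273 ms; sum = 3.30552 ms.
Propagation delays (d/s per hop): 0.000571429, 2.7e-05, 0.009 ms; sum = 0.00959843 ms.
End-to-end = 3.315 ms.

3.315 ms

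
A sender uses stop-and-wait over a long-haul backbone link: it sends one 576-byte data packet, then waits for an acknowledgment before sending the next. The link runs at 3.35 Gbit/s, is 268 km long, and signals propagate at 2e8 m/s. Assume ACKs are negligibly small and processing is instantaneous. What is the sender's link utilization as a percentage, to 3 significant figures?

0.0513 %

t_tx = L/R = 4608/3350000000 = 1.37552e-06 s.
t_prop = 268000/200000000 = 0.00134 s; RTT = 0.00268 s.
Cycle = t_tx + RTT = 0.00268138 s.
Utilization = t_tx / cycle = 1.37552e-06/0.00268138 = 0.0513 %.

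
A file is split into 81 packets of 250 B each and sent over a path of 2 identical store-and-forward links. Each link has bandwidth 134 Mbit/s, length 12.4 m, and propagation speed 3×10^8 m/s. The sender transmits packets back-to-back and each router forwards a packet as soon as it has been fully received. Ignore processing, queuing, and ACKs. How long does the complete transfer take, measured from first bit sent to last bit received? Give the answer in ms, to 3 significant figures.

1.22 ms

Per-hop transmission t_tx = L/R = 2000/134000000 = 0.0149254 ms.
Per-hop propagation t_prop = 12.4/300000000 = 4.13333e-05 ms.
Pipeline fill: first packet needs 2·t_tx to clear all hops; remaining 80 packets each add one t_tx.
Total = (2+81-1)·t_tx + 2·t_prop = 82·0.0149254 + 2·4.13333e-05 = 1.22 ms.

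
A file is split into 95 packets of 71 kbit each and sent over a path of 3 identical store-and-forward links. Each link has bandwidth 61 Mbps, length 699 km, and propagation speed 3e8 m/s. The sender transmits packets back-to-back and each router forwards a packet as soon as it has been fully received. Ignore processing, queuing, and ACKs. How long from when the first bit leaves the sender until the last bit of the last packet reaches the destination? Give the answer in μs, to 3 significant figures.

120000 μs

Per-hop transmission t_tx = L/R = 71000/61000000 = 1163.93 μs.
Per-hop propagation t_prop = 699000/300000000 = 2330 μs.
Pipeline fill: first packet needs 3·t_tx to clear all hops; remaining 94 packets each add one t_tx.
Total = (3+95-1)·t_tx + 3·t_prop = 97·1163.93 + 3·2330 = 120000 μs.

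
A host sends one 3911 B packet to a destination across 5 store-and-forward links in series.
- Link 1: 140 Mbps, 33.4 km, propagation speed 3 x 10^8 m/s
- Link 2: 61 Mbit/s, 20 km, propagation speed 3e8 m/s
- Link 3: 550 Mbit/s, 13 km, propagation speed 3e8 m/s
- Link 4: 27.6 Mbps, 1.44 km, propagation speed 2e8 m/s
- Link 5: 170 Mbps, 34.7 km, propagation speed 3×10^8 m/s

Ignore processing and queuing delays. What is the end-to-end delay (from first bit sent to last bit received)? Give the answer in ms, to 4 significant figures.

L = 3911 × 8 = 31288 bits.
Transmission delays (L/R per hop): 0.223486, 0.512918, 0.0568873, 1.13362, 0.184047 ms; sum = 2.11096 ms.
Propagation delays (d/s per hop): 0.111333, 0.0666667, 0.0433333, 0.0072, 0.115667 ms; sum = 0.3442 ms.
End-to-end = 2.455 ms.

2.455 ms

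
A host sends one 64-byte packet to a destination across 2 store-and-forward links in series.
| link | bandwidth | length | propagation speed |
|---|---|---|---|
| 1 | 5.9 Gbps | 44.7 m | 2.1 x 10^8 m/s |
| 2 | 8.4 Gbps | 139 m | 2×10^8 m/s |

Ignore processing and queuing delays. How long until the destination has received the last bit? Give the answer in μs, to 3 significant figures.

1.06 μs

L = 64 × 8 = 512 bits.
Transmission delays (L/R per hop): 0.0867797, 0.0609524 μs; sum = 0.147732 μs.
Propagation delays (d/s per hop): 0.212857, 0.695 μs; sum = 0.907857 μs.
End-to-end = 1.06 μs.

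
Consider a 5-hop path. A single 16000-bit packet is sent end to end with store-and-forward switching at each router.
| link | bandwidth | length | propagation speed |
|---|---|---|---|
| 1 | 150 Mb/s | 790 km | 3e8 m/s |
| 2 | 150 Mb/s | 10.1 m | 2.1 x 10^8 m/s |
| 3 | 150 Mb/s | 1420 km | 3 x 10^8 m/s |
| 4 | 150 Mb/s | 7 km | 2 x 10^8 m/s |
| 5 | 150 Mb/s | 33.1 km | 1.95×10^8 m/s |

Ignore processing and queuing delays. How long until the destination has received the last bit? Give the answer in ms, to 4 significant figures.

Transmission delay per hop = L/R = 16000/150000000 = 0.106667 ms; 5 hops → 0.533333 ms.
Propagation delays (d/s per hop): 2.63333, 4.80952e-05, 4.73333, 0.035, 0.169744 ms; sum = 7.57146 ms.
End-to-end = 8.105 ms.

8.105 ms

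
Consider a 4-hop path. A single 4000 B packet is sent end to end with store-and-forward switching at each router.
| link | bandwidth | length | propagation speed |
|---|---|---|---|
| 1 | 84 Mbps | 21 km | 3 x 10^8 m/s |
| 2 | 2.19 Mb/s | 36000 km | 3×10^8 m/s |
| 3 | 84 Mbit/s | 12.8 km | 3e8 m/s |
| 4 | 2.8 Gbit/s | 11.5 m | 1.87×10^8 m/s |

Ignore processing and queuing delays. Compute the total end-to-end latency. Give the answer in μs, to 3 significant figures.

L = 4000 × 8 = 32000 bits.
Transmission delays (L/R per hop): 380.952, 14611.9, 380.952, 11.4286 μs; sum = 15385.2 μs.
Propagation delays (d/s per hop): 70, 120000, 42.6667, 0.0614973 μs; sum = 120113 μs.
End-to-end = 135000 μs.

135000 μs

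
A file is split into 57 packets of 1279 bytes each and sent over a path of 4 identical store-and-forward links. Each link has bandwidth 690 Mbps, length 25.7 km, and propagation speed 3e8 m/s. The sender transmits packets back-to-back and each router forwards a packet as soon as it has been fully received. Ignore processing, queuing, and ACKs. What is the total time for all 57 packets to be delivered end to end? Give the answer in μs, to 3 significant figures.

1230 μs

Per-hop transmission t_tx = L/R = 10232/690000000 = 14.829 μs.
Per-hop propagation t_prop = 25700/300000000 = 85.6667 μs.
Pipeline fill: first packet needs 4·t_tx to clear all hops; remaining 56 packets each add one t_tx.
Total = (4+57-1)·t_tx + 4·t_prop = 60·14.829 + 4·85.6667 = 1230 μs.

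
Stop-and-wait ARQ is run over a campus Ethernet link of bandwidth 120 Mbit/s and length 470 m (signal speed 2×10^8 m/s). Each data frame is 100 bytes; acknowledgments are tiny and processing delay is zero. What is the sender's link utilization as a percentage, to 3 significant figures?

t_tx = L/R = 800/120000000 = 6.66667e-06 s.
t_prop = 470/200000000 = 2.35e-06 s; RTT = 4.7e-06 s.
Cycle = t_tx + RTT = 1.13667e-05 s.
Utilization = t_tx / cycle = 6.66667e-06/1.13667e-05 = 58.7 %.

58.7 %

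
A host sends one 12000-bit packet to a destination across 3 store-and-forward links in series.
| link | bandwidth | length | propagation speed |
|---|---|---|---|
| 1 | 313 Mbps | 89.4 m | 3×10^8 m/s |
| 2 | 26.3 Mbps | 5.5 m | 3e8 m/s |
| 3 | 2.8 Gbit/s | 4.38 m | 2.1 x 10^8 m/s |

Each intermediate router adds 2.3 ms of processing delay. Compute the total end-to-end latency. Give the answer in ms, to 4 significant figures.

5.099 ms

Transmission delays (L/R per hop): 0.0383387, 0.456274, 0.00428571 ms; sum = 0.498898 ms.
Propagation delays (d/s per hop): 0.000298, 1.83333e-05, 2.08571e-05 ms; sum = 0.00033719 ms.
Processing at 2 router(s): 2 × 2.3 ms = 4.6 ms.
End-to-end = 5.099 ms.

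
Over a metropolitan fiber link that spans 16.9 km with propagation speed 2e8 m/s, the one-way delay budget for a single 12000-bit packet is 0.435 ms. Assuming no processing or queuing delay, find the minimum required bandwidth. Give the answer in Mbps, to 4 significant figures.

34.24 Mbps

Propagation delay = 16900 / 200000000 = 0.0845 ms.
Transmission budget = 0.435 − 0.0845 = 0.3505 ms.
R ≥ L / t_tx = 12000 bits / 0.0003505 s = 34.24 Mbps.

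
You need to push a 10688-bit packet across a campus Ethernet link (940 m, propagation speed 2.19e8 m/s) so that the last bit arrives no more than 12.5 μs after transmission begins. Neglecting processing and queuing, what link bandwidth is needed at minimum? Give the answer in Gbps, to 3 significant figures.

Propagation delay = 940 / 219000000 = 4.29224 μs.
Transmission budget = 12.5 − 4.29224 = 8.20776 μs.
R ≥ L / t_tx = 10688 bits / 8.20776e-06 s = 1.30 Gbps.

1.30 Gbps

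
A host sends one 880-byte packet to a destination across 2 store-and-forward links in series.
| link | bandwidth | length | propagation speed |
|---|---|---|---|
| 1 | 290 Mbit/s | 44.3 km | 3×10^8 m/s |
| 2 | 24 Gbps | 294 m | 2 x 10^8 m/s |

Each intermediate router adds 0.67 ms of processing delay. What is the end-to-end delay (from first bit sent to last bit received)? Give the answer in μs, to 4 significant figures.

843.7 μs

L = 880 × 8 = 7040 bits.
Transmission delays (L/R per hop): 24.2759, 0.293333 μs; sum = 24.5692 μs.
Propagation delays (d/s per hop): 147.667, 1.47 μs; sum = 149.137 μs.
Processing at 1 router(s): 1 × 0.67 ms = 670 μs.
End-to-end = 843.7 μs.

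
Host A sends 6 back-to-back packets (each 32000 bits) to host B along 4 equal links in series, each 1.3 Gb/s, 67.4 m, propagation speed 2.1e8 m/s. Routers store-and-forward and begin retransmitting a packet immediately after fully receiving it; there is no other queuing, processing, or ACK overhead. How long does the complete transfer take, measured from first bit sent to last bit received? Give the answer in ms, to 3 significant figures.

0.223 ms

Per-hop transmission t_tx = L/R = 32000/1300000000 = 0.0246154 ms.
Per-hop propagation t_prop = 67.4/210000000 = 0.000320952 ms.
Pipeline fill: first packet needs 4·t_tx to clear all hops; remaining 5 packets each add one t_tx.
Total = (4+6-1)·t_tx + 4·t_prop = 9·0.0246154 + 4·0.000320952 = 0.223 ms.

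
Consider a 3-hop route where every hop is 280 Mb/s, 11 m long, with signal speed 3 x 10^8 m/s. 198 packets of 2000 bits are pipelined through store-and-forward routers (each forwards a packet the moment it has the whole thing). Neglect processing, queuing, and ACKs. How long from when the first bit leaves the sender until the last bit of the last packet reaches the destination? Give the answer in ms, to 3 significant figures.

Per-hop transmission t_tx = L/R = 2000/280000000 = 0.00714286 ms.
Per-hop propagation t_prop = 11/300000000 = 3.66667e-05 ms.
Pipeline fill: first packet needs 3·t_tx to clear all hops; remaining 197 packets each add one t_tx.
Total = (3+198-1)·t_tx + 3·t_prop = 200·0.00714286 + 3·3.66667e-05 = 1.43 ms.

1.43 ms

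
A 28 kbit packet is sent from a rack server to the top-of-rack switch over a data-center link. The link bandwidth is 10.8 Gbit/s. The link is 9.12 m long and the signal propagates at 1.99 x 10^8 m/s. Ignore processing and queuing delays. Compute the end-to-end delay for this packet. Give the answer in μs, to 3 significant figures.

2.64 μs

L = 28000 bits.
Transmission delay = L/R = 28000 / 10800000000 = 2.59259 μs.
Propagation delay = d/s = 9.12 m / 199000000 m/s = 0.0458291 μs.
Total = 2.64 μs.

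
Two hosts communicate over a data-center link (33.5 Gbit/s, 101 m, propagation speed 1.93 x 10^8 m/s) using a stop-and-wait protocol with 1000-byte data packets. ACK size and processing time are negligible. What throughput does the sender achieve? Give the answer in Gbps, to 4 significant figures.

t_tx = L/R = 8000/33500000000 = 2.38806e-07 s.
t_prop = 101/193000000 = 5.23316e-07 s; RTT = 1.04663e-06 s.
Cycle = t_tx + RTT = 1.28544e-06 s.
Throughput = L / cycle = 8000 / 1.28544e-06 = 6.224 Gbps.

6.224 Gbps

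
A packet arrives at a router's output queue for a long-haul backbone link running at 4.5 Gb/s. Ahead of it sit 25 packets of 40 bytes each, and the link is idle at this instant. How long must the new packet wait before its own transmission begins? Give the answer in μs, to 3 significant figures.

Each queued packet: L/R = 320/4500000000 = 0.0711111 μs.
25 queued → 1.77778 μs.
Queuing delay = 1.78 μs.

1.78 μs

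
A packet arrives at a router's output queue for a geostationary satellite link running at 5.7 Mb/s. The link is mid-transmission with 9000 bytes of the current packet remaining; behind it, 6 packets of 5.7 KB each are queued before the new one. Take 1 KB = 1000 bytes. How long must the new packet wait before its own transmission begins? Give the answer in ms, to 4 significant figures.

60.63 ms

Each queued packet: L/R = 45600/5700000 = 8 ms.
6 queued → 48 ms.
Plus remaining 72000 bits of current packet: 12.6316 ms.
Queuing delay = 60.63 ms.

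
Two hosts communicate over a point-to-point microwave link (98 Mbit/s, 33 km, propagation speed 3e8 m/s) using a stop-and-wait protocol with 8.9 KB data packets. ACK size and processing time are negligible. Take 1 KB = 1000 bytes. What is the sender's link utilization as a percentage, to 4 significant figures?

76.76 %

t_tx = L/R = 71200/98000000 = 0.000726531 s.
t_prop = 33000/300000000 = 0.00011 s; RTT = 0.00022 s.
Cycle = t_tx + RTT = 0.000946531 s.
Utilization = t_tx / cycle = 0.000726531/0.000946531 = 76.76 %.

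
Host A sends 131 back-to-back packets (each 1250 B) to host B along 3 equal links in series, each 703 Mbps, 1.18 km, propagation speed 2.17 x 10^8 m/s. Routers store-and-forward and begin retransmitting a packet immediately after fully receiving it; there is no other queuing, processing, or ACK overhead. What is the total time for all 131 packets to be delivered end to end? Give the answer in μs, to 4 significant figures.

1908 μs

Per-hop transmission t_tx = L/R = 10000/703000000 = 14.2248 μs.
Per-hop propagation t_prop = 1180/217000000 = 5.43779 μs.
Pipeline fill: first packet needs 3·t_tx to clear all hops; remaining 130 packets each add one t_tx.
Total = (3+131-1)·t_tx + 3·t_prop = 133·14.2248 + 3·5.43779 = 1908 μs.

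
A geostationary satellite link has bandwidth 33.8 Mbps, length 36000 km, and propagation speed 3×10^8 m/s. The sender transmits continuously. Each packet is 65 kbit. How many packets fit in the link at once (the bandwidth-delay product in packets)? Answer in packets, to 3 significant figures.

Propagation delay = 36000000 / 300000000 = 0.12 s.
BDP = R × t_prop = 33800000 × 0.12 = 4056000 bits.
In packets of 65000 bits: 62.4 packets.

62.4 packets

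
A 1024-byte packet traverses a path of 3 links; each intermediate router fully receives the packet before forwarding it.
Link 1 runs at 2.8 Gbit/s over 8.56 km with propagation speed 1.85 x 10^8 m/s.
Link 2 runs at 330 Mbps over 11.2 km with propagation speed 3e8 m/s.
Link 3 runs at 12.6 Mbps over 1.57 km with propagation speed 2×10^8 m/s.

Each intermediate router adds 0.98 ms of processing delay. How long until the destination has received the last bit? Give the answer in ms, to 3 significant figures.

2.73 ms

L = 1024 × 8 = 8192 bits.
Transmission delays (L/R per hop): 0.00292571, 0.0248242, 0.650159 ms; sum = 0.677909 ms.
Propagation delays (d/s per hop): 0.0462703, 0.0373333, 0.00785 ms; sum = 0.0914536 ms.
Processing at 2 router(s): 2 × 0.98 ms = 1.96 ms.
End-to-end = 2.73 ms.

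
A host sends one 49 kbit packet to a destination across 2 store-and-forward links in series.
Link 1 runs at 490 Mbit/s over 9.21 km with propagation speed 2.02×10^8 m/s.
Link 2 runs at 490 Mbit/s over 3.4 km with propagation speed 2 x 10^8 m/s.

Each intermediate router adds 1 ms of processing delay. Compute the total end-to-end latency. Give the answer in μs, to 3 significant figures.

L = 49000 bits.
Transmission delay per hop = L/R = 49000/490000000 = 100 μs; 2 hops → 200 μs.
Propagation delays (d/s per hop): 45.5941, 17 μs; sum = 62.5941 μs.
Processing at 1 router(s): 1 × 1 ms = 1000 μs.
End-to-end = 1260 μs.

1260 μs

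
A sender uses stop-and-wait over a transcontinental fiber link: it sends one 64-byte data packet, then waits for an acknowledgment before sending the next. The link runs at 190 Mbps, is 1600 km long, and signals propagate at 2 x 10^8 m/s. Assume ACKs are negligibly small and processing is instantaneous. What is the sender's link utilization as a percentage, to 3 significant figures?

0.0168 %

t_tx = L/R = 512/190000000 = 2.69474e-06 s.
t_prop = 1600000/200000000 = 0.008 s; RTT = 0.016 s.
Cycle = t_tx + RTT = 0.0160027 s.
Utilization = t_tx / cycle = 2.69474e-06/0.0160027 = 0.0168 %.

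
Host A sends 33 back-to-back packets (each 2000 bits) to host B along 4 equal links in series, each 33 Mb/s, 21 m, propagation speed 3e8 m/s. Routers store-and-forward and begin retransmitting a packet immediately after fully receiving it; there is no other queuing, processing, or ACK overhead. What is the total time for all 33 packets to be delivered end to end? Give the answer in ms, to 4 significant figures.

Per-hop transmission t_tx = L/R = 2000/33000000 = 0.0606061 ms.
Per-hop propagation t_prop = 21/300000000 = 7e-05 ms.
Pipeline fill: first packet needs 4·t_tx to clear all hops; remaining 32 packets each add one t_tx.
Total = (4+33-1)·t_tx + 4·t_prop = 36·0.0606061 + 4·7e-05 = 2.182 ms.

2.182 ms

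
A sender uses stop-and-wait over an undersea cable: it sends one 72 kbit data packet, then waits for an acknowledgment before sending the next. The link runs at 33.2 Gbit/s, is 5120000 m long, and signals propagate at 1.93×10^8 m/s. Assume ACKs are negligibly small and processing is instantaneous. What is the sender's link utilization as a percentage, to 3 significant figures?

0.00409 %

t_tx = L/R = 72000/3.32e+10 = 2.16867e-06 s.
t_prop = 5120000/193000000 = 0.0265285 s; RTT = 0.053057 s.
Cycle = t_tx + RTT = 0.0530592 s.
Utilization = t_tx / cycle = 2.16867e-06/0.0530592 = 0.00409 %.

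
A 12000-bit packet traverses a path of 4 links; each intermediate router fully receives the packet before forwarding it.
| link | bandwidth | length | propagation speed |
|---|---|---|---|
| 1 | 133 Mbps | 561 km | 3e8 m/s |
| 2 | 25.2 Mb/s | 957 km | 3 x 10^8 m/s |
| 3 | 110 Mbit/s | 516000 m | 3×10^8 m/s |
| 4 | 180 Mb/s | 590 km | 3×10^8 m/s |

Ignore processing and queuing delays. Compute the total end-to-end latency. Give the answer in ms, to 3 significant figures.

9.49 ms

Transmission delays (L/R per hop): 0.0902256, 0.47619, 0.109091, 0.0666667 ms; sum = 0.742174 ms.
Propagation delays (d/s per hop): 1.87, 3.19, 1.72, 1.96667 ms; sum = 8.74667 ms.
End-to-end = 9.49 ms.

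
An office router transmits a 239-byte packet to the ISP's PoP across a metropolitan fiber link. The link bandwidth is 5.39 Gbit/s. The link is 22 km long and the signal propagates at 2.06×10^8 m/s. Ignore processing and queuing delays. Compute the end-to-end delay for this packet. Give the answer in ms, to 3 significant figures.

0.107 ms

L = 239 × 8 = 1912 bits.
Transmission delay = L/R = 1912 / 5390000000 = 0.000354731 ms.
Propagation delay = d/s = 22000 m / 206000000 m/s = 0.106796 ms.
Total = 0.107 ms.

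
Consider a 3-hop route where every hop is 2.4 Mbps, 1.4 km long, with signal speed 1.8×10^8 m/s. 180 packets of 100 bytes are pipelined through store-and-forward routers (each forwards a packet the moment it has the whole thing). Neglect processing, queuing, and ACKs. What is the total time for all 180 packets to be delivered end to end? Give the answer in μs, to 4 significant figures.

60690 μs

Per-hop transmission t_tx = L/R = 800/2400000 = 333.333 μs.
Per-hop propagation t_prop = 1400/180000000 = 7.77778 μs.
Pipeline fill: first packet needs 3·t_tx to clear all hops; remaining 179 packets each add one t_tx.
Total = (3+180-1)·t_tx + 3·t_prop = 182·333.333 + 3·7.77778 = 60690 μs.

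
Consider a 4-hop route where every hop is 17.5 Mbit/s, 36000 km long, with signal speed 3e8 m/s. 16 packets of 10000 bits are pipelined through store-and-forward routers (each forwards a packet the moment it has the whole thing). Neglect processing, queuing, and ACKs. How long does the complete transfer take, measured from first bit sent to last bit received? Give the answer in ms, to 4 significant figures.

490.9 ms

Per-hop transmission t_tx = L/R = 10000/17500000 = 0.571429 ms.
Per-hop propagation t_prop = 36000000/300000000 = 120 ms.
Pipeline fill: first packet needs 4·t_tx to clear all hops; remaining 15 packets each add one t_tx.
Total = (4+16-1)·t_tx + 4·t_prop = 19·0.571429 + 4·120 = 490.9 ms.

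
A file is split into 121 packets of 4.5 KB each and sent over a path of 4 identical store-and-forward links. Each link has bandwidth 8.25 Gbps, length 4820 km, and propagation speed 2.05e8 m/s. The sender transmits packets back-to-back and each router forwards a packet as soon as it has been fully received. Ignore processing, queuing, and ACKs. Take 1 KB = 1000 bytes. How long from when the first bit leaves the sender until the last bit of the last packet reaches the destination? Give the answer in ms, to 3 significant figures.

94.6 ms

Per-hop transmission t_tx = L/R = 36000/8250000000 = 0.00436364 ms.
Per-hop propagation t_prop = 4820000/2.05e+08 = 23.5122 ms.
Pipeline fill: first packet needs 4·t_tx to clear all hops; remaining 120 packets each add one t_tx.
Total = (4+121-1)·t_tx + 4·t_prop = 124·0.00436364 + 4·23.5122 = 94.6 ms.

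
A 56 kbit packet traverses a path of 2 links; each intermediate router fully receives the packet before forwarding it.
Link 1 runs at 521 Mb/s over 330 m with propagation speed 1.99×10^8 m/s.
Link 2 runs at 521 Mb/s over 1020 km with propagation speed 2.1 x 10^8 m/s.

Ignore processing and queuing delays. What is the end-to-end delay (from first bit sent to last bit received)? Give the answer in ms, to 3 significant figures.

L = 56000 bits.
Transmission delay per hop = L/R = 56000/521000000 = 0.107486 ms; 2 hops → 0.214971 ms.
Propagation delays (d/s per hop): 0.00165829, 4.85714 ms; sum = 4.8588 ms.
End-to-end = 5.07 ms.

5.07 ms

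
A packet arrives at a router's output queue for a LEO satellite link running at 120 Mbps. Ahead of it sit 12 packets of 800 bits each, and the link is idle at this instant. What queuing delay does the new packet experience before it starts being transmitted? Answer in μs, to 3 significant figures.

Each queued packet: L/R = 800/120000000 = 6.66667 μs.
12 queued → 80 μs.
Queuing delay = 80.0 μs.

80.0 μs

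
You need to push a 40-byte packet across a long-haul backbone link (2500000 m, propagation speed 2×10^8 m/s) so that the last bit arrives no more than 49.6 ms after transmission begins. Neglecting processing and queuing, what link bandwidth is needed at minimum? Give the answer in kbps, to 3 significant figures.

L = 320 bits.
Propagation delay = 2500000 / 200000000 = 12.5 ms.
Transmission budget = 49.6 − 12.5 = 37.1 ms.
R ≥ L / t_tx = 320 bits / 0.0371 s = 8.63 kbps.

8.63 kbps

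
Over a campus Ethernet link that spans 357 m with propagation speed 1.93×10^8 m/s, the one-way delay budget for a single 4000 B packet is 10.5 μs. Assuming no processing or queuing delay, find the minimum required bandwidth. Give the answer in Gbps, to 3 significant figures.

3.70 Gbps

L = 32000 bits.
Propagation delay = 357 / 193000000 = 1.84974 μs.
Transmission budget = 10.5 − 1.84974 = 8.65026 μs.
R ≥ L / t_tx = 32000 bits / 8.65026e-06 s = 3.70 Gbps.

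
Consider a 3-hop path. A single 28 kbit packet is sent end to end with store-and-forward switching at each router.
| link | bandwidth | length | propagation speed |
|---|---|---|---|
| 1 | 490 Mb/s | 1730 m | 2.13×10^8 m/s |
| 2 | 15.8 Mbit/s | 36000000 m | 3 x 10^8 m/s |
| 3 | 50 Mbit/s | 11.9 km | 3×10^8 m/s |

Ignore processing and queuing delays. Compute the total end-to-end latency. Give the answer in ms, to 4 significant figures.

L = 28000 bits.
Transmission delays (L/R per hop): 0.0571429, 1.77215, 0.56 ms; sum = 2.38929 ms.
Propagation delays (d/s per hop): 0.00812207, 120, 0.0396667 ms; sum = 120.048 ms.
End-to-end = 122.4 ms.

122.4 ms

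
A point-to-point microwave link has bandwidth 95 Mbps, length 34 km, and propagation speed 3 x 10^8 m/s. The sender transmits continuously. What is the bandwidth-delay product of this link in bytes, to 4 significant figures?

1346 bytes

Propagation delay = 34000 / 300000000 = 0.000113333 s.
BDP = R × t_prop = 95000000 × 0.000113333 = 10766.7 bits.
In bytes: 10766.7/8 = 1346 bytes.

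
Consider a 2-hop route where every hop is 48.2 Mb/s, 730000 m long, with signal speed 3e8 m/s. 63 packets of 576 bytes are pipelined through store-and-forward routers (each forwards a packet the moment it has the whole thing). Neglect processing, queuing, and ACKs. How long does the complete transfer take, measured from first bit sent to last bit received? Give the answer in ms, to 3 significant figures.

11.0 ms

Per-hop transmission t_tx = L/R = 4608/48200000 = 0.0956017 ms.
Per-hop propagation t_prop = 730000/300000000 = 2.43333 ms.
Pipeline fill: first packet needs 2·t_tx to clear all hops; remaining 62 packets each add one t_tx.
Total = (2+63-1)·t_tx + 2·t_prop = 64·0.0956017 + 2·2.43333 = 11.0 ms.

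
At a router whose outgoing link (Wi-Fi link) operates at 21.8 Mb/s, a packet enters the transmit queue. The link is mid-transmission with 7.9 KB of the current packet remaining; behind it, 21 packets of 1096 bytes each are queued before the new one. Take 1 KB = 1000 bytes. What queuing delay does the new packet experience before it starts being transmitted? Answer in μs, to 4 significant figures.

Each queued packet: L/R = 8768/21800000 = 402.202 μs.
21 queued → 8446.24 μs.
Plus remaining 63200 bits of current packet: 2899.08 μs.
Queuing delay = 11350 μs.

11350 μs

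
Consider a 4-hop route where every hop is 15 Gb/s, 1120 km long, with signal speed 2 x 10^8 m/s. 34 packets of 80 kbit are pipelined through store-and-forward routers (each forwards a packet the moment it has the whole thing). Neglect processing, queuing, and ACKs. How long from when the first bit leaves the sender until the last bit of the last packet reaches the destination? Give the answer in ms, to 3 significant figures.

Per-hop transmission t_tx = L/R = 80000/15000000000 = 0.00533333 ms.
Per-hop propagation t_prop = 1120000/200000000 = 5.6 ms.
Pipeline fill: first packet needs 4·t_tx to clear all hops; remaining 33 packets each add one t_tx.
Total = (4+34-1)·t_tx + 4·t_prop = 37·0.00533333 + 4·5.6 = 22.6 ms.

22.6 ms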